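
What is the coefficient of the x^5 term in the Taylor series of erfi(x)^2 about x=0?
Expand to order 5: erfi(x)^2 = 8·x^4/(3·π) + 4·x^2/π + O(x^6).
The coefficient of x^5 is 0.

Final answer: 0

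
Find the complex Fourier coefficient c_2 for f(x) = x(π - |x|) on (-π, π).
Compute the real Fourier coefficients first: a_2 = 0, b_2 = 0.
Then c_2 = (a_2 − i·b_2)/2 = 0.

Final answer: 0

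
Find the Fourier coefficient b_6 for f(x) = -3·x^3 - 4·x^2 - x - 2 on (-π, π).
b_6 = (1/π) ∫_{-π}^{π} f(x)·sin(6x) dx.
Evaluate the integral (use parity and integration by parts as needed): b_6 = 1/6 + π^2.

Final answer: 1/6 + π^2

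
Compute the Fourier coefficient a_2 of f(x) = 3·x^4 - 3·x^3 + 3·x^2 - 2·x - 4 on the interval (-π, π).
a_2 = (1/π) ∫_{-π}^{π} f(x)·cos(2x) dx.
Evaluate the integral (use parity and integration by parts as needed): a_2 = -6 + 6·π^2.

Final answer: -6 + 6·π^2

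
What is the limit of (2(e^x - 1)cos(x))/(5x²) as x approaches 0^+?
Both numerator and denominator → 0 as x → 0^+; this is a 0/0 indeterminate form.
Expand each to leading order near x = 0: numerator ~ 2·x, denominator ~ 5·x^2.
The limit of the ratio is ∞.

Final answer: ∞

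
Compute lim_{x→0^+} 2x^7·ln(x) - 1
The product is a 0·∞ indeterminate form at x → 0⁺.
Rewrite the product as 2·ln(x) / x^(-7) and apply L'Hôpital, or use the standard hierarchy x^(-7) ≫ |ln x| as x → 0⁺.
The indeterminate product → 0, so the limit = -1.

Final answer: -1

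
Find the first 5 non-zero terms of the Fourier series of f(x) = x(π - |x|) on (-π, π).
8·sin(x)/π + 8·sin(3·x)/(27·π) + 8·sin(5·x)/(125·π) + 8·sin(7·x)/(343·π) + 8·sin(9·x)/(729·π)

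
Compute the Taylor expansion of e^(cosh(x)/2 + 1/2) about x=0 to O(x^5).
5·e·x^4/96 + e·x^2/4 + e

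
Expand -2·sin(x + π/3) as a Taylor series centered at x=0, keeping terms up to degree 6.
√(3)·x^6/720 - x^5/120 - √(3)·x^4/24 + x^3/6 + √(3)·x^2/2 - x - √(3)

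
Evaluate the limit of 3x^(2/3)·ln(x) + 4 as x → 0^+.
The product is a 0·∞ indeterminate form at x → 0⁺.
Rewrite the product as 3·ln(x) / x^(-2/3) and apply L'Hôpital, or use the standard hierarchy x^(-2/3) ≫ |ln x| as x → 0⁺.
The indeterminate product → 0, so the limit = 4.

Final answer: 4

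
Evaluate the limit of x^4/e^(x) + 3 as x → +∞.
The quotient is an ∞/∞ indeterminate form as x → +∞.
The exponential denominator e^(x) dominates the polynomial numerator (e^x ≫ x^4 as x → ∞), so the quotient → 0.
Adding the constant: 0 + 3 = 3. Limit = 3.

Final answer: 3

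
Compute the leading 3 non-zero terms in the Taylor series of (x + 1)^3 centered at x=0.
3·x^2 + 3·x + 1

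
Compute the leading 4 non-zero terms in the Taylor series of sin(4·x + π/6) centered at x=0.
-16·√(3)·x^3/3 - 4·x^2 + 2·√(3)·x + 1/2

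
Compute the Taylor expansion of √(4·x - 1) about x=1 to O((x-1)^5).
√(3) + 2·√(3)·(x - 1)/3 - 2·√(3)·(x - 1)^2/9 + 4·√(3)·(x - 1)^3/27 - 10·√(3)·(x - 1)^4/81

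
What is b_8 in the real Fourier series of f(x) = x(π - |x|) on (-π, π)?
b_8 = (1/π) ∫_{-π}^{π} f(x)·sin(8x) dx.
Evaluate the integral (use parity and integration by parts as needed): b_8 = 0.

Final answer: 0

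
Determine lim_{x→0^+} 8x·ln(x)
This is a 0·∞ indeterminate form at x → 0⁺.
Rewrite the product as 8·ln(x) / x^(-1) and apply L'Hôpital, or use the standard hierarchy x^(-1) ≫ |ln x| as x → 0⁺.
The indeterminate product → 0, so the limit = 0.

Final answer: 0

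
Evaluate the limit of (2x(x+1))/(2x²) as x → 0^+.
Both numerator and denominator → 0 as x → 0^+; this is a 0/0 indeterminate form.
Expand each to leading order near x = 0: numerator ~ 2·x, denominator ~ 2·x^2.
The limit of the ratio is ∞.

Final answer: ∞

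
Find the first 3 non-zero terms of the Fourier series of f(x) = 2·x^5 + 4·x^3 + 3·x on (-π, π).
(-72·π^2 + 4·π^4 + 438)·sin(x) + (-2·π^4 - 12 + 6·π^2)·sin(2·x) + (-8·π^2/27 + 178/81 + 4·π^4/3)·sin(3·x)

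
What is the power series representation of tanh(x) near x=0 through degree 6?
2·x^5/15 - x^3/3 + x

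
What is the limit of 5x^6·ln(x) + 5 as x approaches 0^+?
The product is a 0·∞ indeterminate form at x → 0⁺.
Rewrite the product as 5·ln(x) / x^(-6) and apply L'Hôpital, or use the standard hierarchy x^(-6) ≫ |ln x| as x → 0⁺.
The indeterminate product → 0, so the limit = 5.

Final answer: 5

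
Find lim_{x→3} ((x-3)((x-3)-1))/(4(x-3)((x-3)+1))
Both numerator and denominator → 0 as x → 3; this is a 0/0 indeterminate form.
Expand each to leading order near x = 3: numerator ~ -(x - 3), denominator ~ 4·(x - 3).
The limit of the ratio is -1/4.

Final answer: -1/4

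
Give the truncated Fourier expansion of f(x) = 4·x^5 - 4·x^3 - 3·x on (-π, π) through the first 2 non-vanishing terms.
(-168·π^2 + 8·π^4 + 1002)·sin(x) + (-4·π^4 - 33 + 24·π^2)·sin(2·x)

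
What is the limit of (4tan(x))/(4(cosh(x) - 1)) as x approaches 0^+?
Both numerator and denominator → 0 as x → 0^+; this is a 0/0 indeterminate form.
Expand each to leading order near x = 0: numerator ~ 4·x, denominator ~ 2·x^2.
The limit of the ratio is ∞.

Final answer: ∞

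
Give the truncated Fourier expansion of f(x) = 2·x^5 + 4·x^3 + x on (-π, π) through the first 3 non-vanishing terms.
(-72·π^2 + 4·π^4 + 434)·sin(x) + (-2·π^4 - 10 + 6·π^2)·sin(2·x) + (-8·π^2/27 + 70/81 + 4·π^4/3)·sin(3·x)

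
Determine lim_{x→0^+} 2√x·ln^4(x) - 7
The product is a 0·∞ indeterminate form at x → 0⁺.
Rewrite the product as 2·ln^4(x) / x^(-1/2) and apply L'Hôpital, or use the standard hierarchy x^(-1/2) ≫ |ln x|^4 as x → 0⁺.
The indeterminate product → 0, so the limit = -7.

Final answer: -7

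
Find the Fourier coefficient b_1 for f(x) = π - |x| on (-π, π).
b_1 = (1/π) ∫_{-π}^{π} f(x)·sin(1x) dx.
Evaluate the integral (use parity and integration by parts as needed): b_1 = 0.

Final answer: 0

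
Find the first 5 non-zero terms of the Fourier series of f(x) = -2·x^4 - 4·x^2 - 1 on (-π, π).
(-80 + 16·π^2)·cos(x) + (2 - 4·π^2)·cos(2·x) + (16/27 + 16·π^2/9)·cos(3·x) + (-π^2 - 5/8)·cos(4·x) - 2·π^4/5 - 4·π^2/3 - 1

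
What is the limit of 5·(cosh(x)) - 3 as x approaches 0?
Direct substitution at x = 0 gives 2.

Final answer: 2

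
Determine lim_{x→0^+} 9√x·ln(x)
This is a 0·∞ indeterminate form at x → 0⁺.
Rewrite the product as 9·ln(x) / x^(-1/2) and apply L'Hôpital, or use the standard hierarchy x^(-1/2) ≫ |ln x| as x → 0⁺.
The indeterminate product → 0, so the limit = 0.

Final answer: 0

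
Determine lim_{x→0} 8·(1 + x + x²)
Direct substitution at x = 0 gives 8.

Final answer: 8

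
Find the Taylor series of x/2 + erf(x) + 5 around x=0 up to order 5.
x^5/(5·√(π)) - 2·x^3/(3·√(π)) + x·(1/2 + 2/√(π)) + 5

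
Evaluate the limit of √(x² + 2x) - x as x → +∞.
As x → +∞: multiply by the conjugate to get (2x)/(√(x²+2x)+x); the denominator ~ 2x, so the limit is 2/2 = 1.
Limit = 1.

Final answer: 1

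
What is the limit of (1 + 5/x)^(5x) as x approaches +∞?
As x → +∞: write (1 + 5/x)^(5x) = ((1 + 5/x)^x)^5 → (e^5)^5 = e^25.
Limit = e^(25).

Final answer: e^(25)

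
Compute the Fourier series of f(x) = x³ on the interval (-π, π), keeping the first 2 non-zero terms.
(-12 + 2·π^2)·sin(x) + (3/2 - π^2)·sin(2·x)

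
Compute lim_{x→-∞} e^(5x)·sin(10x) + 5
Evaluate the dominant behaviour as x → -∞; each term tends to a finite value or vanishes.
Limit = 5.

Final answer: 5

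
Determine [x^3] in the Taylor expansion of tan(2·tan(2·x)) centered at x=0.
Expand to order 3: tan(2·tan(2·x)) = 80·x^3/3 + 4·x + O(x^4).
The coefficient of x^3 is 80/3.

Final answer: 80/3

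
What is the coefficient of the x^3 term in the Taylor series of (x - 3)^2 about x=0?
Expand to order 3: (x - 3)^2 = x^2 - 6·x + 9 + O(x^4).
The coefficient of x^3 is 0.

Final answer: 0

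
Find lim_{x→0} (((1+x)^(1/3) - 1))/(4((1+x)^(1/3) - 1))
Both numerator and denominator → 0 as x → 0; this is a 0/0 indeterminate form.
Expand each to leading order near x = 0: numerator ~ x/3, denominator ~ 4·x/3.
The limit of the ratio is 1/4.

Final answer: 1/4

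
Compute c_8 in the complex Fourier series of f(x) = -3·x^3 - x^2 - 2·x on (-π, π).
Compute the real Fourier coefficients first: a_8 = -1/16, b_8 = 55/128 + 3·π^2/4.
Then c_8 = (a_8 − i·b_8)/2 = -1/32 - 3·i·π^2/8 - 55·i/256.

Final answer: -1/32 - 3·i·π^2/8 - 55·i/256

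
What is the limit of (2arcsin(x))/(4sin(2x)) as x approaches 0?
Both numerator and denominator → 0 as x → 0; this is a 0/0 indeterminate form.
Expand each to leading order near x = 0: numerator ~ 2·x, denominator ~ 8·x.
The limit of the ratio is 1/4.

Final answer: 1/4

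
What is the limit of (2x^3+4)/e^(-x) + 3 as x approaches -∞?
The quotient is an ∞/∞ indeterminate form as x → -∞.
Compare growth rates of the dominant terms (exponentials ≫ polynomials ≫ logarithms), or apply L'Hôpital's rule; the quotient → 0.
Adding the constant: 0 + 3 = 3. Limit = 3.

Final answer: 3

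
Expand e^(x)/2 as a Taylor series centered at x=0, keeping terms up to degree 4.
x^4/48 + x^3/12 + x^2/4 + x/2 + 1/2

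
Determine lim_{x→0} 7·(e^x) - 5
Direct substitution at x = 0 gives 2.

Final answer: 2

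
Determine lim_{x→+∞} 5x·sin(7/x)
As x → +∞: let u = 7/x → 0⁺; then 5·x·sin(7/x) = 5·7·sin(u)/u → 5·7·1 = 35.
Limit = 35.

Final answer: 35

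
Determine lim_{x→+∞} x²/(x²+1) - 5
Evaluate the dominant behaviour as x → +∞; each term tends to a finite value or vanishes.
Limit = -4.

Final answer: -4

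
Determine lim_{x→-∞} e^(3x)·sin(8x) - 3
Evaluate the dominant behaviour as x → -∞; each term tends to a finite value or vanishes.
Limit = -3.

Final answer: -3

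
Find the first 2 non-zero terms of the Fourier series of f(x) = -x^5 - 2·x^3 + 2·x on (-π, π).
(-212 - 2·π^4 + 36·π^2)·sin(x) + (-3·π^2 + 5/2 + π^4)·sin(2·x)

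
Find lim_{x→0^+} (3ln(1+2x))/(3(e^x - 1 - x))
Both numerator and denominator → 0 as x → 0^+; this is a 0/0 indeterminate form.
Expand each to leading order near x = 0: numerator ~ 6·x, denominator ~ 3·x^2/2.
The limit of the ratio is ∞.

Final answer: ∞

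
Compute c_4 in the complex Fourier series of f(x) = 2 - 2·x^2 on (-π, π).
Compute the real Fourier coefficients first: a_4 = -1/2, b_4 = 0.
Then c_4 = (a_4 − i·b_4)/2 = -1/4.

Final answer: -1/4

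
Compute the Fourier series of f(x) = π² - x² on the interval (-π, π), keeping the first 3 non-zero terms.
4·cos(x) - cos(2·x) + 2·π^2/3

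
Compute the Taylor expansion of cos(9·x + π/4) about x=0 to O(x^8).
531441·√(2)·x^7/1120 - 59049·√(2)·x^6/160 - 19683·√(2)·x^5/80 + 2187·√(2)·x^4/16 + 243·√(2)·x^3/4 - 81·√(2)·x^2/4 - 9·√(2)·x/2 + √(2)/2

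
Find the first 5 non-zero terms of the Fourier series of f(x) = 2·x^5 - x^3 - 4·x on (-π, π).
(-82·π^2 + 4·π^4 + 484)·sin(x) + (-2·π^4 - 25/2 + 11·π^2)·sin(2·x) + (-98·π^2/27 - 20/81 + 4·π^4/3)·sin(3·x) + (-π^4 + 43/32 + 7·π^2/4)·sin(4·x) + (-26·π^2/25 - 844/625 + 4·π^4/5)·sin(5·x)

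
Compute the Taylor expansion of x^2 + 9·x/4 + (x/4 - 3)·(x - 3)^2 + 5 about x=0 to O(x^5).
x^3/4 - 7·x^2/2 + 45·x/2 - 22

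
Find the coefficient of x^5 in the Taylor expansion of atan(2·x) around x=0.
Expand to order 5: atan(2·x) = 32·x^5/5 - 8·x^3/3 + 2·x + O(x^6).
The coefficient of x^5 is 32/5.

Final answer: 32/5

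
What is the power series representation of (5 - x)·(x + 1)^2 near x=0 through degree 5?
-x^3 + 3·x^2 + 9·x + 5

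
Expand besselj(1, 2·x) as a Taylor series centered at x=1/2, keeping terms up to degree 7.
besselj(1, 1) + (-besselj(2, 1) + besselj(0, 1))·(x - 1/2) + (-3·besselj(1, 1)/2 + besselj(3, 1)/2)·(x - 1/2)^2 + (-besselj(0, 1)/2 - besselj(4, 1)/6 + 2·besselj(2, 1)/3)·(x - 1/2)^3 + (-5·besselj(3, 1)/24 + besselj(5, 1)/24 + 5·besselj(1, 1)/12)·(x - 1/2)^4 + (-besselj(2, 1)/8 - besselj(6, 1)/120 + besselj(4, 1)/20 + besselj(0, 1)/12)·(x - 1/2)^5 + (-7·besselj(1, 1)/144 - 7·besselj(5, 1)/720 + besselj(7, 1)/720 + 7·besselj(3, 1)/240)·(x - 1/2)^6 + (-besselj(0, 1)/144 - besselj(4, 1)/180 - besselj(8, 1)/5040 + besselj(6, 1)/630 + besselj(2, 1)/90)·(x - 1/2)^7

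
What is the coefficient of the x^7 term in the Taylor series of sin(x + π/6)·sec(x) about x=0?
Expand to order 7: sin(x + π/6)·sec(x) = 17·√(3)·x^7/630 + √(3)·x^5/15 + √(3)·x^3/6 + √(3)·x/2 + 1/2 + O(x^8).
The coefficient of x^7 is 17·√(3)/630.

Final answer: 17·√(3)/630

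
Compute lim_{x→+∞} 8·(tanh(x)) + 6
Evaluate the dominant behaviour as x → +∞; each term tends to a finite value or vanishes.
Limit = 14.

Final answer: 14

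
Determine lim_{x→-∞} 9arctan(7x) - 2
Evaluate the dominant behaviour as x → -∞; each term tends to a finite value or vanishes.
Limit = -9·π/2 - 2.

Final answer: -9·π/2 - 2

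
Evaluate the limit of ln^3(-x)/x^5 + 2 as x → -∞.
The quotient is an ∞/∞ indeterminate form as x → -∞.
Compare growth rates of the dominant terms (exponentials ≫ polynomials ≫ logarithms), or apply L'Hôpital's rule; the quotient → 0.
Adding the constant: 0 + 2 = 2. Limit = 2.

Final answer: 2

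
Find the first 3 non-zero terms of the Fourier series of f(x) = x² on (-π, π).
-4·cos(x) + cos(2·x) + π^2/3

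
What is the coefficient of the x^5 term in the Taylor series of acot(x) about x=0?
Expand to order 5: acot(x) = -x^5/5 + x^3/3 - x + π/2 + O(x^6).
The coefficient of x^5 is -1/5.

Final answer: -1/5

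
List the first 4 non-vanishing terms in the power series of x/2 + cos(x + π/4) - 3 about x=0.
√(2)·x^3/12 - √(2)·x^2/4 + x·(1/2 - √(2)/2) - 3 + √(2)/2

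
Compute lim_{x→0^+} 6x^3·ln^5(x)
This is a 0·∞ indeterminate form at x → 0⁺.
Rewrite the product as 6·ln^5(x) / x^(-3) and apply L'Hôpital, or use the standard hierarchy x^(-3) ≫ |ln x|^5 as x → 0⁺.
The indeterminate product → 0, so the limit = 0.

Final answer: 0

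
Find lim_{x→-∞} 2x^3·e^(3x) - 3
The product is a 0·∞ indeterminate form at x → -∞.
Rewrite the product as 2x^3 / e^(-3x) (an ∞/∞ form) and apply L'Hôpital, or use the standard hierarchy e^(3|x|) ≫ |x^3| as x → -∞.
The indeterminate product → 0, so the limit = -3.

Final answer: -3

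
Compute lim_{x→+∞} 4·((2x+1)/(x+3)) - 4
Evaluate the dominant behaviour as x → +∞; each term tends to a finite value or vanishes.
Limit = 4.

Final answer: 4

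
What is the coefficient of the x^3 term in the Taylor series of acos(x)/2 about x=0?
Expand to order 3: acos(x)/2 = -x^3/12 - x/2 + π/4 + O(x^4).
The coefficient of x^3 is -1/12.

Final answer: -1/12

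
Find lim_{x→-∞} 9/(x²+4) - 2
Evaluate the dominant behaviour as x → -∞; each term tends to a finite value or vanishes.
Limit = -2.

Final answer: -2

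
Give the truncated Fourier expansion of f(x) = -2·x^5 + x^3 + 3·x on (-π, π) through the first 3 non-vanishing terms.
(-486 - 4·π^4 + 82·π^2)·sin(x) + (-11·π^2 + 27/2 + 2·π^4)·sin(2·x) + (-4·π^4/3 - 34/81 + 98·π^2/27)·sin(3·x)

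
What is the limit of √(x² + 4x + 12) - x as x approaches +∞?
This is an ∞ − ∞ indeterminate form.
Multiply and divide by the conjugate √(x²+4x + 12) + x; the x² terms cancel, leaving (4x + 12)/(√(x²+4x + 12)+x) → 4/2 = 2.
Limit = 2.

Final answer: 2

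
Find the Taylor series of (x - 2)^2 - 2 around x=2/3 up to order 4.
-2/9 - 8·(x - 2/3)/3 + (x - 2/3)^2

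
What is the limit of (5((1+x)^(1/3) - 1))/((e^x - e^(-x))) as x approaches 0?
Both numerator and denominator → 0 as x → 0; this is a 0/0 indeterminate form.
Expand each to leading order near x = 0: numerator ~ 5·x/3, denominator ~ 2·x.
The limit of the ratio is 5/6.

Final answer: 5/6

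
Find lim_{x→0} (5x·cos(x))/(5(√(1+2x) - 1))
Both numerator and denominator → 0 as x → 0; this is a 0/0 indeterminate form.
Expand each to leading order near x = 0: numerator ~ 5·x, denominator ~ 5·x.
The limit of the ratio is 1.

Final answer: 1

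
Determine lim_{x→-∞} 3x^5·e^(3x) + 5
The product is a 0·∞ indeterminate form at x → -∞.
Rewrite the product as 3x^5 / e^(-3x) (an ∞/∞ form) and apply L'Hôpital, or use the standard hierarchy e^(3|x|) ≫ |x^5| as x → -∞.
The indeterminate product → 0, so the limit = 5.

Final answer: 5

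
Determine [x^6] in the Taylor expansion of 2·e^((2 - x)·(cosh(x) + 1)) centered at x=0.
Expand to order 6: 2·e^((2 - x)·(cosh(x) + 1)) = 81·x^6·e^(4)/10 - 517·x^5·e^(4)/60 + 17·x^4·e^(4)/2 - 23·x^3·e^(4)/3 + 6·x^2·e^(4) - 4·x·e^(4) + 2·e^(4) + O(x^7).
The coefficient of x^6 is 81·e^(4)/10.

Final answer: 81·e^(4)/10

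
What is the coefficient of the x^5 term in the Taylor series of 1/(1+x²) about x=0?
Expand to order 5: 1/(1+x²) = x^4 - x^2 + 1 + O(x^6).
The coefficient of x^5 is 0.

Final answer: 0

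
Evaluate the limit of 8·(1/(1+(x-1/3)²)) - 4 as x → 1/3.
Direct substitution at x = 1/3 gives 4.

Final answer: 4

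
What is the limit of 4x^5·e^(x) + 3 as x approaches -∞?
The product is a 0·∞ indeterminate form at x → -∞.
Rewrite the product as 4x^5 / e^(-x) (an ∞/∞ form) and apply L'Hôpital, or use the standard hierarchy e^(|x|) ≫ |x^5| as x → -∞.
The indeterminate product → 0, so the limit = 3.

Final answer: 3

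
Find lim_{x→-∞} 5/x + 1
Evaluate the dominant behaviour as x → -∞; each term tends to a finite value or vanishes.
Limit = 1.

Final answer: 1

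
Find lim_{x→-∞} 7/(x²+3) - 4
Evaluate the dominant behaviour as x → -∞; each term tends to a finite value or vanishes.
Limit = -4.

Final answer: -4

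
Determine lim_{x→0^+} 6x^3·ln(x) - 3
The product is a 0·∞ indeterminate form at x → 0⁺.
Rewrite the product as 6·ln(x) / x^(-3) and apply L'Hôpital, or use the standard hierarchy x^(-3) ≫ |ln x| as x → 0⁺.
The indeterminate product → 0, so the limit = -3.

Final answer: -3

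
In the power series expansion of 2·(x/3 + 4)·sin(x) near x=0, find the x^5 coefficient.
Expand to order 5: 2·(x/3 + 4)·sin(x) = x^5/15 - x^4/9 - 4·x^3/3 + 2·x^2/3 + 8·x + O(x^6).
The coefficient of x^5 is 1/15.

Final answer: 1/15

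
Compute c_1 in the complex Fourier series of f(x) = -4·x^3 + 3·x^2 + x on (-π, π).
Compute the real Fourier coefficients first: a_1 = -12, b_1 = 50 - 8·π^2.
Then c_1 = (a_1 − i·b_1)/2 = -6 - 25·i + 4·i·π^2.

Final answer: -6 - 25·i + 4·i·π^2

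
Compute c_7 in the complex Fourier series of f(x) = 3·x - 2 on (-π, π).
Compute the real Fourier coefficients first: a_7 = 0, b_7 = 6/7.
Then c_7 = (a_7 − i·b_7)/2 = -3·i/7.

Final answer: -3·i/7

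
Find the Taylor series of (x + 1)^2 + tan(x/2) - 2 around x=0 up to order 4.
x^3/24 + x^2 + 5·x/2 - 1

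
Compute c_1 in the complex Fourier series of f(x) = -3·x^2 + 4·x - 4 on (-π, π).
Compute the real Fourier coefficients first: a_1 = 12, b_1 = 8.
Then c_1 = (a_1 − i·b_1)/2 = 6 - 4·i.

Final answer: 6 - 4·i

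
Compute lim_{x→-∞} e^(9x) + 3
Evaluate the dominant behaviour as x → -∞; each term tends to a finite value or vanishes.
Limit = 3.

Final answer: 3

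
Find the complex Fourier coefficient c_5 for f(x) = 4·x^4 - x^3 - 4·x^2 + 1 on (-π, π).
Compute the real Fourier coefficients first: a_5 = 592/625 - 32·π^2/25, b_5 = 12/125 - 2·π^2/5.
Then c_5 = (a_5 − i·b_5)/2 = -16·π^2/25 + 296/625 - 6·i/125 + i·π^2/5.

Final answer: -16·π^2/25 + 296/625 - 6·i/125 + i·π^2/5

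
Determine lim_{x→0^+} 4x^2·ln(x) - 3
The product is a 0·∞ indeterminate form at x → 0⁺.
Rewrite the product as 4·ln(x) / x^(-2) and apply L'Hôpital, or use the standard hierarchy x^(-2) ≫ |ln x| as x → 0⁺.
The indeterminate product → 0, so the limit = -3.

Final answer: -3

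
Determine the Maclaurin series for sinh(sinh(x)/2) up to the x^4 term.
5·x^3/48 + x/2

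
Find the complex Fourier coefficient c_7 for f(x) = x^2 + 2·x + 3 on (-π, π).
Compute the real Fourier coefficients first: a_7 = -4/49, b_7 = 4/7.
Then c_7 = (a_7 − i·b_7)/2 = -2/49 - 2·i/7.

Final answer: -2/49 - 2·i/7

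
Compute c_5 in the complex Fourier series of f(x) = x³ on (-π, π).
Compute the real Fourier coefficients first: a_5 = 0, b_5 = -12/125 + 2·π^2/5.
Then c_5 = (a_5 − i·b_5)/2 = -i·π^2/5 + 6·i/125.

Final answer: -i·π^2/5 + 6·i/125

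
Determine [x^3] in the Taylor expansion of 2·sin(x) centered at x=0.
Expand to order 3: 2·sin(x) = -x^3/3 + 2·x + O(x^4).
The coefficient of x^3 is -1/3.

Final answer: -1/3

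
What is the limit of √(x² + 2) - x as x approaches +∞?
This is an ∞ − ∞ indeterminate form.
Multiply and divide by the conjugate √(x²+2) + x; the x² terms cancel, leaving 2/(√(x²+2)+x) → 0.
Limit = 0.

Final answer: 0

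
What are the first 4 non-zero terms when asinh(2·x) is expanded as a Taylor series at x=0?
-40·x^7/7 + 12·x^5/5 - 4·x^3/3 + 2·x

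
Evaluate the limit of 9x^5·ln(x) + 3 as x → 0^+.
The product is a 0·∞ indeterminate form at x → 0⁺.
Rewrite the product as 9·ln(x) / x^(-5) and apply L'Hôpital, or use the standard hierarchy x^(-5) ≫ |ln x| as x → 0⁺.
The indeterminate product → 0, so the limit = 3.

Final answer: 3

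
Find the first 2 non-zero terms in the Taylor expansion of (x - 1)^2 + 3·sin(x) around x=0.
x + 1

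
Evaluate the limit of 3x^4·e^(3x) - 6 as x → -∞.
The product is a 0·∞ indeterminate form at x → -∞.
Rewrite the product as 3x^4 / e^(-3x) (an ∞/∞ form) and apply L'Hôpital, or use the standard hierarchy e^(3|x|) ≫ |x^4| as x → -∞.
The indeterminate product → 0, so the limit = -6.

Final answer: -6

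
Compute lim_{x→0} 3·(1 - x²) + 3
Direct substitution at x = 0 gives 6.

Final answer: 6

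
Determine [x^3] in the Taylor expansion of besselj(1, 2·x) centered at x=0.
Expand to order 3: besselj(1, 2·x) = -x^3/2 + x + O(x^4).
The coefficient of x^3 is -1/2.

Final answer: -1/2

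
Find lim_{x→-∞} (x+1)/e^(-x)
This is an ∞/∞ indeterminate form as x → -∞.
Compare growth rates of the dominant terms (exponentials ≫ polynomials ≫ logarithms), or apply L'Hôpital's rule; the quotient → 0.
Limit = 0.

Final answer: 0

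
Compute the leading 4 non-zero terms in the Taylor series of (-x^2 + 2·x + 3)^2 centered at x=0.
-4·x^3 - 2·x^2 + 12·x + 9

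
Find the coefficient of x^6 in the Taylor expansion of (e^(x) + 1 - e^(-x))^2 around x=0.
Expand to order 6: (e^(x) + 1 - e^(-x))^2 = 8·x^6/45 + x^5/30 + 4·x^4/3 + 2·x^3/3 + 4·x^2 + 4·x + 1 + O(x^7).
The coefficient of x^6 is 8/45.

Final answer: 8/45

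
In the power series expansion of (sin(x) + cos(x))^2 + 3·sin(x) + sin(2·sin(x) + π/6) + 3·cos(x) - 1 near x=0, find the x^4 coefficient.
Expand to order 4: (sin(x) + cos(x))^2 + 3·sin(x) + sin(2·sin(x) + π/6) + 3·cos(x) - 1 = 19·x^4/24 + x^3·(-11/6 - 5·√(3)/6) - 5·x^2/2 + x·(√(3) + 5) + 7/2 + O(x^5).
The coefficient of x^4 is 19/24.

Final answer: 19/24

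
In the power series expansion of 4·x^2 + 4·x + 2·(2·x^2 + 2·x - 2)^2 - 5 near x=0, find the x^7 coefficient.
Expand to order 7: 4·x^2 + 4·x + 2·(2·x^2 + 2·x - 2)^2 - 5 = 8·x^4 + 16·x^3 - 4·x^2 - 12·x + 3 + O(x^8).
The coefficient of x^7 is 0.

Final answer: 0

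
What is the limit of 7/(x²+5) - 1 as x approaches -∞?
Evaluate the dominant behaviour as x → -∞; each term tends to a finite value or vanishes.
Limit = -1.

Final answer: -1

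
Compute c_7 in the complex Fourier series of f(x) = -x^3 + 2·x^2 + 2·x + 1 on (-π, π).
Compute the real Fourier coefficients first: a_7 = -8/49, b_7 = 208/343 - 2·π^2/7.
Then c_7 = (a_7 − i·b_7)/2 = -4/49 - 104·i/343 + i·π^2/7.

Final answer: -4/49 - 104·i/343 + i·π^2/7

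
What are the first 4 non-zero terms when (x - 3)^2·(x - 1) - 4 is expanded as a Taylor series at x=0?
x^3 - 7·x^2 + 15·x - 13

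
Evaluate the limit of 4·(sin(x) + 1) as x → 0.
Direct substitution at x = 0 gives 4.

Final answer: 4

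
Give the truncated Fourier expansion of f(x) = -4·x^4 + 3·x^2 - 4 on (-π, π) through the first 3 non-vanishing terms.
(-204 + 32·π^2)·cos(x) + (15 - 8·π^2)·cos(2·x) - 4·π^4/5 - 4 + π^2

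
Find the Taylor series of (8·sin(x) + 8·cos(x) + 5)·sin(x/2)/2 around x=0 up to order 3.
-109·x^3/96 + 2·x^2 + 13·x/4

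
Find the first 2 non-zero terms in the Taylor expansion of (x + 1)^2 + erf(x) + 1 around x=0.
x·(2/√(π) + 2) + 2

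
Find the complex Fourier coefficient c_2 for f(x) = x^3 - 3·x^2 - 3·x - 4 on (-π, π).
Compute the real Fourier coefficients first: a_2 = -3, b_2 = 9/2 - π^2.
Then c_2 = (a_2 − i·b_2)/2 = -3/2 - 9·i/4 + i·π^2/2.

Final answer: -3/2 - 9·i/4 + i·π^2/2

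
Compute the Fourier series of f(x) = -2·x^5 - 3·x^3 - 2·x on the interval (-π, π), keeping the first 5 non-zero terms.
(-448 - 4·π^4 + 74·π^2)·sin(x) + (-7·π^2 + 25/2 + 2·π^4)·sin(2·x) + (-4·π^4/3 - 160/81 + 26·π^2/27)·sin(3·x) + (29/32 + π^2/4 + π^4)·sin(4·x) + (-4·π^4/5 - 14·π^2/25 - 416/625)·sin(5·x)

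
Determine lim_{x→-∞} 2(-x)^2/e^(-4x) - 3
The quotient is an ∞/∞ indeterminate form as x → -∞.
Compare growth rates of the dominant terms (exponentials ≫ polynomials ≫ logarithms), or apply L'Hôpital's rule; the quotient → 0.
Adding the constant: 0 - 3 = -3. Limit = -3.

Final answer: -3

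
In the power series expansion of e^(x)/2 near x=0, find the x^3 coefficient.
Expand to order 3: e^(x)/2 = x^3/12 + x^2/4 + x/2 + 1/2 + O(x^4).
The coefficient of x^3 is 1/12.

Final answer: 1/12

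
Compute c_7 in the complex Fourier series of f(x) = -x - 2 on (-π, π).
Compute the real Fourier coefficients first: a_7 = 0, b_7 = -2/7.
Then c_7 = (a_7 − i·b_7)/2 = i/7.

Final answer: i/7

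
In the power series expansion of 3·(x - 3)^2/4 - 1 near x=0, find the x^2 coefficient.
Expand to order 2: 3·(x - 3)^2/4 - 1 = 3·x^2/4 - 9·x/2 + 23/4 + O(x^3).
The coefficient of x^2 is 3/4.

Final answer: 3/4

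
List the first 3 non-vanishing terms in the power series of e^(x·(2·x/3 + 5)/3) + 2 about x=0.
29·x^2/18 + 5·x/3 + 3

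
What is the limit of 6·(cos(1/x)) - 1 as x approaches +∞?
Evaluate the dominant behaviour as x → +∞; each term tends to a finite value or vanishes.
Limit = 5.

Final answer: 5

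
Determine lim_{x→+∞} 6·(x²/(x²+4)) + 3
Evaluate the dominant behaviour as x → +∞; each term tends to a finite value or vanishes.
Limit = 9.

Final answer: 9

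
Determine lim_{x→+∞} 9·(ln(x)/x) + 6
Evaluate the dominant behaviour as x → +∞; each term tends to a finite value or vanishes.
Limit = 6.

Final answer: 6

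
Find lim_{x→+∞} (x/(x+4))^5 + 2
As x → +∞: x/(x+4) = 1/(1 + 4/x) → 1, and the 5th power of a limit-1 base also → 1; with the additive constant, 1 + 2 = 3.
Limit = 3.

Final answer: 3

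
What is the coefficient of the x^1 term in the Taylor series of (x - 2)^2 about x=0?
Expand to order 1: (x - 2)^2 = 4 - 4·x + O(x^2).
The coefficient of x^1 is -4.

Final answer: -4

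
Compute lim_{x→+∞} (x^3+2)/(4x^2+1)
This is an ∞/∞ indeterminate form as x → +∞.
Divide numerator and denominator by x^3 and let the lower-order terms vanish; the numerator's degree 3 exceeds the denominator's degree 2, so the quotient diverges.
Limit = ∞.

Final answer: ∞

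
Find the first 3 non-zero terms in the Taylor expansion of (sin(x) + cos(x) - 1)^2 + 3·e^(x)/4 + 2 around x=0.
11·x^2/8 + 3·x/4 + 11/4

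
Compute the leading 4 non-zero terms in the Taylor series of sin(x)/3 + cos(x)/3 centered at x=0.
-x^3/18 - x^2/6 + x/3 + 1/3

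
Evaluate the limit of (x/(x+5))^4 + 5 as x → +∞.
As x → +∞: x/(x+5) = 1/(1 + 5/x) → 1, and the 4th power of a limit-1 base also → 1; with the additive constant, 1 + 5 = 6.
Limit = 6.

Final answer: 6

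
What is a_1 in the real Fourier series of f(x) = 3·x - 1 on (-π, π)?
a_1 = (1/π) ∫_{-π}^{π} f(x)·cos(1x) dx.
Evaluate the integral (use parity and integration by parts as needed): a_1 = 0.

Final answer: 0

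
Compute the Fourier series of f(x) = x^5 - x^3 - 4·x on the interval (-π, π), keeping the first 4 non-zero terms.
(-42·π^2 + 2·π^4 + 244)·sin(x) + (-π^4 - 5 + 6·π^2)·sin(2·x) + (-58·π^2/27 - 100/81 + 2·π^4/3)·sin(3·x) + (-π^4/2 + 101/64 + 9·π^2/8)·sin(4·x)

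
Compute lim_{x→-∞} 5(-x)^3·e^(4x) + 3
The product is a 0·∞ indeterminate form at x → -∞.
Rewrite the product as 5(-x)^3 / e^(-4x) (an ∞/∞ form) and apply L'Hôpital, or use the standard hierarchy e^(4|x|) ≫ |(-x)^3| as x → -∞.
The indeterminate product → 0, so the limit = 3.

Final answer: 3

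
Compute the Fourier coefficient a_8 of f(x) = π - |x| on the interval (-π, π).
a_8 = (1/π) ∫_{-π}^{π} f(x)·cos(8x) dx.
Evaluate the integral (use parity and integration by parts as needed): a_8 = 0.

Final answer: 0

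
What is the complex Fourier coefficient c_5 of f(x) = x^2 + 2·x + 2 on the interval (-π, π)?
Compute the real Fourier coefficients first: a_5 = -4/25, b_5 = 4/5.
Then c_5 = (a_5 − i·b_5)/2 = -2/25 - 2·i/5.

Final answer: -2/25 - 2·i/5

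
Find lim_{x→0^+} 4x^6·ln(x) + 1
The product is a 0·∞ indeterminate form at x → 0⁺.
Rewrite the product as 4·ln(x) / x^(-6) and apply L'Hôpital, or use the standard hierarchy x^(-6) ≫ |ln x| as x → 0⁺.
The indeterminate product → 0, so the limit = 1.

Final answer: 1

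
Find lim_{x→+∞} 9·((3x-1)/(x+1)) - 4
Evaluate the dominant behaviour as x → +∞; each term tends to a finite value or vanishes.
Limit = 23.

Final answer: 23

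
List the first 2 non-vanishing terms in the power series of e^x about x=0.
x + 1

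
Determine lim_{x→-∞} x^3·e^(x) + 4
The product is a 0·∞ indeterminate form at x → -∞.
Rewrite the product as x^3 / e^(-x) (an ∞/∞ form) and apply L'Hôpital, or use the standard hierarchy e^(|x|) ≫ |x^3| as x → -∞.
The indeterminate product → 0, so the limit = 4.

Final answer: 4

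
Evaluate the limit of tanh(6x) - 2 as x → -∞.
Evaluate the dominant behaviour as x → -∞; each term tends to a finite value or vanishes.
Limit = -3.

Final answer: -3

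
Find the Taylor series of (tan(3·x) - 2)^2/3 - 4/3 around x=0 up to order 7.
-5508·x^7/35 + 459·x^6/5 - 216·x^5/5 + 18·x^4 - 12·x^3 + 3·x^2 - 4·x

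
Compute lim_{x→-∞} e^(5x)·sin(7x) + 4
Evaluate the dominant behaviour as x → -∞; each term tends to a finite value or vanishes.
Limit = 4.

Final answer: 4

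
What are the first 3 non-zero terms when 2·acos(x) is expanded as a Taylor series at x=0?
-x^3/3 - 2·x + π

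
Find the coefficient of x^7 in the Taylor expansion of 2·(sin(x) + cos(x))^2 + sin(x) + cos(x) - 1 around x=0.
Expand to order 7: 2·(sin(x) + cos(x))^2 + sin(x) + cos(x) - 1 = -257·x^7/5040 - x^6/720 + 13·x^5/24 + x^4/24 - 17·x^3/6 - x^2/2 + 5·x + 2 + O(x^8).
The coefficient of x^7 is -257/5040.

Final answer: -257/5040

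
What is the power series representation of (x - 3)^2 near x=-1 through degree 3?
16 - 8·(x + 1) + (x + 1)^2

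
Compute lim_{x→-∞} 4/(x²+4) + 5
Evaluate the dominant behaviour as x → -∞; each term tends to a finite value or vanishes.
Limit = 5.

Final answer: 5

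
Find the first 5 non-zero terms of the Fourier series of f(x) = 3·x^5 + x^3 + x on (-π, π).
(-118·π^2 + 6·π^4 + 710)·sin(x) + (-3·π^4 - 22 + 14·π^2)·sin(2·x) + (-34·π^2/9 + 86/27 + 2·π^4)·sin(3·x) + (-3·π^4/2 - 65/64 + 11·π^2/8)·sin(4·x) + (-14·π^2/25 + 334/625 + 6·π^4/5)·sin(5·x)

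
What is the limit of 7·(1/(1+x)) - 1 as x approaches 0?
Direct substitution at x = 0 gives 6.

Final answer: 6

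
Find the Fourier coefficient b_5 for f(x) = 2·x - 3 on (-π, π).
b_5 = (1/π) ∫_{-π}^{π} f(x)·sin(5x) dx.
Evaluate the integral (use parity and integration by parts as needed): b_5 = 4/5.

Final answer: 4/5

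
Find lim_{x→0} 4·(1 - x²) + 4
Direct substitution at x = 0 gives 8.

Final answer: 8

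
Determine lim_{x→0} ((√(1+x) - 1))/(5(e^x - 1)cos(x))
Both numerator and denominator → 0 as x → 0; this is a 0/0 indeterminate form.
Expand each to leading order near x = 0: numerator ~ x/2, denominator ~ 5·x.
The limit of the ratio is 1/10.

Final answer: 1/10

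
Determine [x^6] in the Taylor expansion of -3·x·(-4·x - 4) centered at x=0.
Expand to order 6: -3·x·(-4·x - 4) = 12·x^2 + 12·x + O(x^7).
The coefficient of x^6 is 0.

Final answer: 0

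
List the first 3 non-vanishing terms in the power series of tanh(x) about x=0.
2·x^5/15 - x^3/3 + x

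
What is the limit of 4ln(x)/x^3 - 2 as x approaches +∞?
The quotient is an ∞/∞ indeterminate form as x → +∞.
The polynomial denominator x^3 dominates the logarithmic numerator (any positive power of x ≫ ln(x) as x → ∞), so the quotient → 0.
Adding the constant: 0 - 2 = -2. Limit = -2.

Final answer: -2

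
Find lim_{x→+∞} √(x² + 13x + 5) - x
This is an ∞ − ∞ indeterminate form.
Multiply and divide by the conjugate √(x²+13x + 5) + x; the x² terms cancel, leaving (13x + 5)/(√(x²+13x + 5)+x) → 13/2.
Limit = 13/2.

Final answer: 13/2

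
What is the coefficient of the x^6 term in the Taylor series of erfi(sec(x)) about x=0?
Expand to order 6: erfi(sec(x)) = 301·e·x^6/(360·√(π)) + 11·e·x^4/(12·√(π)) + e·x^2/√(π) + erfi(1) + O(x^7).
The coefficient of x^6 is 301·e/(360·√(π)).

Final answer: 301·e/(360·√(π))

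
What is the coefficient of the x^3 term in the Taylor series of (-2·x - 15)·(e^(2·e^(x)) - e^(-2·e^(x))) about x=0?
Expand to order 3: (-2·x - 15)·(e^(2·e^(x)) - e^(-2·e^(x))) = x^3·(-61·e^(2) + 7·e^(-2)) + x^2·(-49·e^(2) + 11·e^(-2)) + x·(-32·e^(2) - 28·e^(-2)) - 15·e^(2) + 15·e^(-2) + O(x^4).
The coefficient of x^3 is -61·e^(2) + 7·e^(-2).

Final answer: -61·e^(2) + 7·e^(-2)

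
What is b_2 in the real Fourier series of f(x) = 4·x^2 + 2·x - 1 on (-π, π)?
b_2 = (1/π) ∫_{-π}^{π} f(x)·sin(2x) dx.
Evaluate the integral (use parity and integration by parts as needed): b_2 = -2.

Final answer: -2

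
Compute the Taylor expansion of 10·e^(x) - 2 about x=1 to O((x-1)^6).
-2 + 10·e + 10·e·(x - 1) + 5·e·(x - 1)^2 + 5·e·(x - 1)^3/3 + 5·e·(x - 1)^4/12 + e·(x - 1)^5/12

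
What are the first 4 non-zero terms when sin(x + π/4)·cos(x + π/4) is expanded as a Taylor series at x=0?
-2·x^6/45 + x^4/3 - x^2 + 1/2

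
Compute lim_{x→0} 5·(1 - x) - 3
Direct substitution at x = 0 gives 2.

Final answer: 2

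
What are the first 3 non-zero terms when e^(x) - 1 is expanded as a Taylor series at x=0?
x^3/6 + x^2/2 + x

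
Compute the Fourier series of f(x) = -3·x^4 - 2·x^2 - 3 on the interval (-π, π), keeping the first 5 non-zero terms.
(-136 + 24·π^2)·cos(x) + (7 - 6·π^2)·cos(2·x) + (-8/9 + 8·π^2/3)·cos(3·x) + (1/16 - 3·π^2/2)·cos(4·x) - 3·π^4/5 - 2·π^2/3 - 3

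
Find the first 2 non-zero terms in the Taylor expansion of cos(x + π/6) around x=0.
-x/2 + √(3)/2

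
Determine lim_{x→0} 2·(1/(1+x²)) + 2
Direct substitution at x = 0 gives 4.

Final answer: 4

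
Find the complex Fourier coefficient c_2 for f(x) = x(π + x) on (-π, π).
Compute the real Fourier coefficients first: a_2 = 1, b_2 = -π.
Then c_2 = (a_2 − i·b_2)/2 = 1/2 + i·π/2.

Final answer: 1/2 + i·π/2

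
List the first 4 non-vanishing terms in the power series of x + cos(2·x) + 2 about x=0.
2·x^4/3 - 2·x^2 + x + 3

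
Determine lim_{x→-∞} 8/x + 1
Evaluate the dominant behaviour as x → -∞; each term tends to a finite value or vanishes.
Limit = 1.

Final answer: 1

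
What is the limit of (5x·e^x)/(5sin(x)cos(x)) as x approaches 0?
Both numerator and denominator → 0 as x → 0; this is a 0/0 indeterminate form.
Expand each to leading order near x = 0: numerator ~ 5·x, denominator ~ 5·x.
The limit of the ratio is 1.

Final answer: 1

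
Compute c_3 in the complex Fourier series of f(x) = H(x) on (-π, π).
Compute the real Fourier coefficients first: a_3 = 0, b_3 = 2/(3·π).
Then c_3 = (a_3 − i·b_3)/2 = -i/(3·π).

Final answer: -i/(3·π)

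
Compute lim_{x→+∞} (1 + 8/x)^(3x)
As x → +∞: write (1 + 8/x)^(3x) = ((1 + 8/x)^x)^3 → (e^8)^3 = e^24.
Limit = e^(24).

Final answer: e^(24)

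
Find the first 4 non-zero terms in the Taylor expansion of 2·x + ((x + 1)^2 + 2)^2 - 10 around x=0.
4·x^3 + 10·x^2 + 14·x - 1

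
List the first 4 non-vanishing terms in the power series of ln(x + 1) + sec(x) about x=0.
-x^4/24 + x^3/3 + x + 1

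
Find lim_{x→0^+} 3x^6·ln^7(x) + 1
The product is a 0·∞ indeterminate form at x → 0⁺.
Rewrite the product as 3·ln^7(x) / x^(-6) and apply L'Hôpital, or use the standard hierarchy x^(-6) ≫ |ln x|^7 as x → 0⁺.
The indeterminate product → 0, so the limit = 1.

Final answer: 1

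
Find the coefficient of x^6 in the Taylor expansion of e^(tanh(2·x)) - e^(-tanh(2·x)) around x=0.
Expand to order 6: e^(tanh(2·x)) - e^(-tanh(2·x)) = -8·x^5/5 - 8·x^3/3 + 4·x + O(x^7).
The coefficient of x^6 is 0.

Final answer: 0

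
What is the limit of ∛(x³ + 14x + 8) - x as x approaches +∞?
This is an ∞ − ∞ indeterminate form.
Multiply by (A² + AB + B²)/(A² + AB + B²) where A = ∛(x³+14x + 8), B = x to use A³ − B³ = (A−B)(A²+AB+B²); the x³ terms cancel, leaving (14x + 8)/(A²+AB+B²) with denominator ~ 3x², so the limit is 0.
Limit = 0.

Final answer: 0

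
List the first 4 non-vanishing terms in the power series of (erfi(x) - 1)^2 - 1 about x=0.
8·x^4/(3·π) - 4·x^3/(3·√(π)) + 4·x^2/π - 4·x/√(π)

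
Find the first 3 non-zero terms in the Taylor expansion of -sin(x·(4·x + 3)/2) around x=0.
9·x^3/16 - 2·x^2 - 3·x/2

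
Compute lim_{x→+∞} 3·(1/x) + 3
Evaluate the dominant behaviour as x → +∞; each term tends to a finite value or vanishes.
Limit = 3.

Final answer: 3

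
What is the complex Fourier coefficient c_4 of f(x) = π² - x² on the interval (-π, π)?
Compute the real Fourier coefficients first: a_4 = -1/4, b_4 = 0.
Then c_4 = (a_4 − i·b_4)/2 = -1/8.

Final answer: -1/8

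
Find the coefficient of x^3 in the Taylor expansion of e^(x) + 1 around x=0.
Expand to order 3: e^(x) + 1 = x^3/6 + x^2/2 + x + 2 + O(x^4).
The coefficient of x^3 is 1/6.

Final answer: 1/6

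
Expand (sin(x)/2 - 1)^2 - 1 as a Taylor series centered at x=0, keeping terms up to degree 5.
-x^5/120 - x^4/12 + x^3/6 + x^2/4 - x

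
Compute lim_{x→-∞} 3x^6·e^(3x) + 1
The product is a 0·∞ indeterminate form at x → -∞.
Rewrite the product as 3x^6 / e^(-3x) (an ∞/∞ form) and apply L'Hôpital, or use the standard hierarchy e^(3|x|) ≫ |x^6| as x → -∞.
The indeterminate product → 0, so the limit = 1.

Final answer: 1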